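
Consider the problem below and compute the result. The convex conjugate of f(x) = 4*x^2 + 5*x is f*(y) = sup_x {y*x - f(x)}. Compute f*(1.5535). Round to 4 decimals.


f*(y) = sup_x {y*x - a*x^2 - b*x} = sup_x {(y-b)*x - a*x^2}
FOC: (y - b) - 2a*x = 0 => x* = (y - b)/(2a)
x* = (1.5535 - 5)/(2*4) = -0.4308
f*(1.5535) = (y-b)^2/(4a) = (1.5535 - 5)^2/(4*4)
= 11.8784/16 = 0.7424


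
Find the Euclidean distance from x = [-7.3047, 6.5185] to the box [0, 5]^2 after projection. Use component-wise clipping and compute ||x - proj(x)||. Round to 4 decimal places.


Project each component onto [0, 5].
clip(-7.3047) = 0.0, clip(6.5185) = 5.0
Projection = [0.0, 5.0]
Squared diffs: [53.3586, 2.3058]
Distance = sqrt(55.6644) = 7.4609


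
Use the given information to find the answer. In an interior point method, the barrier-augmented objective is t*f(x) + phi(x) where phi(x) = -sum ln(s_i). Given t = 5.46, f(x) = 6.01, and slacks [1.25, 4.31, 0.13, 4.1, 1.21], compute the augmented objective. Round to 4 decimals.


Step 1: Compute log-barrier.
ln values: [0.2231, 1.4609, -2.0402, 1.411, 0.1906]
phi = -(0.2231 + 1.4609 - 2.0402 + 1.411 + 0.1906) = -1.2455
Step 2: Compute augmented objective.
t*f(x) = 5.46*6.01 = 32.8146
Total = 32.8146 - 1.2455 = 31.5691


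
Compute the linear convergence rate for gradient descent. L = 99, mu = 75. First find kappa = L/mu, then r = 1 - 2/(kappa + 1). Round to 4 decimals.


Step 1: Compute the condition number.
kappa = L/mu = 99/75 = 1.32
Step 2: Compute the convergence rate.
r = 1 - 2/(kappa + 1) = 1 - 2*mu/(L + mu) = (L - mu)/(L + mu) = 24/174 = 0.1379


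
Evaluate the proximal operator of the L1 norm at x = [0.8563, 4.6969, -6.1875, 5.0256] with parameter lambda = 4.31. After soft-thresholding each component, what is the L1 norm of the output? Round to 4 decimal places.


Soft-thresholding with lambda = 4.31:
prox(0.8563) = sign(0.8563)*max(|0.8563| - 4.31, 0) = 0.0
prox(4.6969) = sign(4.6969)*max(|4.6969| - 4.31, 0) = 0.3869
prox(-6.1875) = sign(-6.1875)*max(|-6.1875| - 4.31, 0) = -1.8775
prox(5.0256) = sign(5.0256)*max(|5.0256| - 4.31, 0) = 0.7156
prox(x) = [0.0, 0.3869, -1.8775, 0.7156]
||prox(x)||_1 = 0.0 + 0.3869 + 1.8775 + 0.7156 = 2.98


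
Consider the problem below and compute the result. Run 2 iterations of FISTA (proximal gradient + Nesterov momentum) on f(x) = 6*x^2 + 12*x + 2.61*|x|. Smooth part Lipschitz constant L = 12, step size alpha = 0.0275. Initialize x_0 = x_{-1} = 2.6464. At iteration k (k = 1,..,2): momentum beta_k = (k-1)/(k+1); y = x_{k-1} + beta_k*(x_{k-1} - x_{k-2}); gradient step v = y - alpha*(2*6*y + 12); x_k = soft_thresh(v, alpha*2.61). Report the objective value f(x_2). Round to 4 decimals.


FISTA on f(x) = 6*x^2 + 12*x + 2.61*|x|
L = 12, alpha = 0.0275
Iteration 1: beta = 0.0, y = 2.6464 + 0.0*(2.6464 - 2.6464) = 2.6464
  grad(y) = 43.7568, v = y - alpha*grad = 1.4431
  prox(v) = soft_thresh(1.4431, 0.0718) = 1.3713
Iteration 2: beta = 0.3333, y = 1.3713 + 0.3333*(1.3713 - 2.6464) = 0.9463
  grad(y) = 23.3554, v = y - alpha*grad = 0.304
  prox(v) = soft_thresh(0.304, 0.0718) = 0.2322
f(x_2) = 6*0.2322^2 + 12*0.2322 + 2.61*|0.2322| = 3.7166


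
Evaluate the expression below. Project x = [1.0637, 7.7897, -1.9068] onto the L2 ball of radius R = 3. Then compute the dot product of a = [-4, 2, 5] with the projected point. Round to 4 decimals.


Step 1: Compute ||x|| (intermediates to 6 decimals).
||x|| = sqrt(1.0637^2 + 7.7897^2 + (-1.9068)^2) = 8.089918
Step 2: Project.
Since ||x|| > R, scale = R/||x|| = 3/8.089918 = 0.370832, proj(x) = scale * x
proj(x) = [0.394454, 2.88867, -0.707102]
Step 3: Dot product.
a^T * proj(x) = -4*0.394454 + 2*2.88867 + 5*(-0.707102) = 0.664


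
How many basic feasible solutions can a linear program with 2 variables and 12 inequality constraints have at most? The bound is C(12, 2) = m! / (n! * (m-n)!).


Each vertex corresponds to some choice of n active constraints out of m, so the number of vertices is at most C(m, n) = m! / (n!(m-n)!).
m = 12, n = 2
Numerator: 12 * 11
Denominator: 2! = 2
C(12, 2) = 66


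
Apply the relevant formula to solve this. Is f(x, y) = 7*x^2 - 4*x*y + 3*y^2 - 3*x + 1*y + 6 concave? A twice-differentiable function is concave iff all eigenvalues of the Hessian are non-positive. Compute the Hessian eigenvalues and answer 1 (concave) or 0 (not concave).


The Hessian of f(x,y) = 7*x^2 - 4*x*y + 3*y^2 - 3*x + 1*y + 6 is:
H = [[14, -4], [-4, 6]]
Trace = 14 + 6 = 20
Determinant = 14*6 - (-4)^2 = 68
Discriminant = (20)^2 - 4*68 = 128.0
Eigenvalues: lambda_1 = 4.3431, lambda_2 = 15.6569
The function is not concave.

0


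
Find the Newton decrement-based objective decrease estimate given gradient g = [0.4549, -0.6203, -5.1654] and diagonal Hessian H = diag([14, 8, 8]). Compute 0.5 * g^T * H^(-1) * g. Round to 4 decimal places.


Step 1: H is diagonal, so H^(-1) * g = [0.0325, -0.0775, -0.6457].
Step 2: g^T H^(-1) g = sum_i g_i^2 / H_ii
  = (0.4549)^2/14 + (-0.6203)^2/8 + (-5.1654)^2/8
  = 0.0148 + 0.0481 + 3.3352 = 3.398
Step 3: Objective decrease = 0.5 * g^T H^(-1) g = 1.699


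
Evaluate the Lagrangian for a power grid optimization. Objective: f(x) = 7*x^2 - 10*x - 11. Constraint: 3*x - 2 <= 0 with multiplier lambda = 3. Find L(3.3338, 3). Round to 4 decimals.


Step 1: Evaluate f(x).
f(3.3338) = 7*3.3338^2 - 10*3.3338 - 11 = 33.4616
Step 2: Evaluate g(x).
g(3.3338) = 3*3.3338 - 2 = 8.0014
Step 3: Compute Lagrangian.
L = 33.4616 + 3*8.0014 = 57.4658


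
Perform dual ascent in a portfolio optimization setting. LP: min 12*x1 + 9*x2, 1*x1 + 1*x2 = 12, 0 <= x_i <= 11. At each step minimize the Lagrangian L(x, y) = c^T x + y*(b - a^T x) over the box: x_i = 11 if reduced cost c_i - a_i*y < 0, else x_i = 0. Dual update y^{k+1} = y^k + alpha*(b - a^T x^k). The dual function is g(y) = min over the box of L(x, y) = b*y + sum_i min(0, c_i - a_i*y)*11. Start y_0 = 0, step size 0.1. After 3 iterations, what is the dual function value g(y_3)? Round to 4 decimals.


Dual ascent for LP: min 12*x1 + 9*x2, 1*x1 + 1*x2 = 12, 0 <= x_i <= 11
Step 1: y^k = 0.0, reduced costs: (12.0, 9.0)
  x^k = (0.0, 0.0), subgradient = b - a^T x = 12.0
  y^{k+1} = 0.0 + 0.1*12.0 = 1.2
Step 2: y^k = 1.2, reduced costs: (10.8, 7.8)
  x^k = (0.0, 0.0), subgradient = b - a^T x = 12.0
  y^{k+1} = 1.2 + 0.1*12.0 = 2.4
Step 3: y^k = 2.4, reduced costs: (9.6, 6.6)
  x^k = (0.0, 0.0), subgradient = b - a^T x = 12.0
  y^{k+1} = 2.4 + 0.1*12.0 = 3.6
Dual objective at y_3 = 3.6: reduced costs (8.4, 5.4), box minimizer x = (0.0, 0.0)
g(y_3) = b*y + (c1 - a1*y)*x1 + (c2 - a2*y)*x2 = 12*3.6 + 8.4*0.0 + 5.4*0.0 = 43.2 + 0.0 + 0.0 = 43.2


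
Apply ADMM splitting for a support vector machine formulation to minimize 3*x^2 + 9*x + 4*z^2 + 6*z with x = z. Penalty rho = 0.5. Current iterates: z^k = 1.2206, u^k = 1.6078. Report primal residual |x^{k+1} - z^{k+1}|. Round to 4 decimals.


ADMM iteration with rho = 0.5, z^k = 1.2206, u^k = 1.6078
Step 1: x-update.
Minimize 3*x^2 + 9*x + (0.5/2)*(x - 1.2206 + 1.6078)^2
FOC: (2*3 + 0.5)*x = -9 + 0.5*(1.2206 - 1.6078)
x^{k+1} = -1.4144
Step 2: z-update.
Minimize 4*z^2 + 6*z + (0.5/2)*(-1.4144 - z + 1.6078)^2
FOC: (2*4 + 0.5)*z = -6 + 0.5*(-1.4144 + 1.6078)
z^{k+1} = -0.6945
Step 3: u-update.
u^{k+1} = 1.6078 - 1.4144 + 0.6945 = 0.8879
Step 4: Primal residual = |-1.4144 + 0.6945| = 0.7199


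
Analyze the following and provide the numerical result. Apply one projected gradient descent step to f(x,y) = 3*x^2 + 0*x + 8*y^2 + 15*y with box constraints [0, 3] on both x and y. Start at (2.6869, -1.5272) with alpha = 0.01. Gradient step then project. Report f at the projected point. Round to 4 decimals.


Step 1: Compute gradient at (2.6869, -1.5272).
grad_x = 2*3*2.6869 + 0 = 16.1214
grad_y = 2*8*-1.5272 + 15 = -9.4352
Step 2: Gradient step.
x_raw = 2.6869 - 0.01*16.1214 = 2.5257
y_raw = -1.5272 - 0.01*-9.4352 = -1.4328
Step 3: Project onto [0, 3].
x_proj = clip(2.5257) = 2.5257
y_proj = clip(-1.4328) = 0.0
Step 4: Evaluate f.
f(2.5257, 0.0) = 19.1373


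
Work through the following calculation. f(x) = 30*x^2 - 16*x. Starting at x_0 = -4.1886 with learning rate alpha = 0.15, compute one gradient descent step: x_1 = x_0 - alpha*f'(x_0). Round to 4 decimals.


We compute the gradient at x_0 and apply the update.
f'(x) = 60*x - 16
f'(-4.1886) = 60*-4.1886 - 16 = -267.316
x_1 = -4.1886 - 0.15*-267.316 = 35.9088


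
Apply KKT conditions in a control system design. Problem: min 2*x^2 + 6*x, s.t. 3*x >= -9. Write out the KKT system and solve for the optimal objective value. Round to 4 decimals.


Step 1: Try lambda = 0 (constraint inactive).
Stationarity: 2*2*x + 6 = 0
x* = -6/(2*2) = -1.5
Check constraint: 3*-1.5 = -4.5 >= -9 -- satisfied.
Step 2: Compute optimal value.
f(x*) = 2*(-1.5)^2 + 6*(-1.5) = -4.5


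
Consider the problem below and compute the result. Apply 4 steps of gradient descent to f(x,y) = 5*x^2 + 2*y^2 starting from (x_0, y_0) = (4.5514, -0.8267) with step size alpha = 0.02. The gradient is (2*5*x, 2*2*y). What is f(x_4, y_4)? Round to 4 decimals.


Gradient descent on f(x,y) = 5*x^2 + 2*y^2.
Starting point: (4.5514, -0.8267), alpha = 0.02
Step 1: grad_x = 2*5*4.5514 = 45.514, grad_y = 2*2*-0.8267 = -3.3068
  x_1 = 4.5514 - 0.02*45.514 = 3.6411
  y_1 = -0.8267 - 0.02*-3.3068 = -0.7606
Step 2: grad_x = 2*5*3.6411 = 36.4112, grad_y = 2*2*-0.7606 = -3.0423
  x_2 = 3.6411 - 0.02*36.4112 = 2.9129
  y_2 = -0.7606 - 0.02*-3.0423 = -0.6997
Step 3: grad_x = 2*5*2.9129 = 29.129, grad_y = 2*2*-0.6997 = -2.7989
  x_3 = 2.9129 - 0.02*29.129 = 2.3303
  y_3 = -0.6997 - 0.02*-2.7989 = -0.6437
Step 4: grad_x = 2*5*2.3303 = 23.3032, grad_y = 2*2*-0.6437 = -2.575
  x_4 = 2.3303 - 0.02*23.3032 = 1.8643
  y_4 = -0.6437 - 0.02*-2.575 = -0.5922
f(1.8643, -0.5922) = 5*1.8643^2 + 2*(-0.5922)^2 = 18.0787


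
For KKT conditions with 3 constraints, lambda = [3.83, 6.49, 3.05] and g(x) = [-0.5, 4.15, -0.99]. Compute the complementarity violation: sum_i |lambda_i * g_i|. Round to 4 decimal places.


KKT complementary slackness check:
lambda_1 * g_1 = 3.83 * -0.5 = -1.915
lambda_2 * g_2 = 6.49 * 4.15 = 26.9335
lambda_3 * g_3 = 3.05 * -0.99 = -3.0195
Total violation = 1.915 + 26.9335 + 3.0195 = 31.868


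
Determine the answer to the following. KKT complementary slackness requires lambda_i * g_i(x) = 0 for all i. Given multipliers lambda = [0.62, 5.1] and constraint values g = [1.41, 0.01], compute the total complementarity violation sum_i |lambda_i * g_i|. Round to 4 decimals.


KKT complementary slackness check:
lambda_1 * g_1 = 0.62 * 1.41 = 0.8742
lambda_2 * g_2 = 5.1 * 0.01 = 0.051
Total violation = 0.8742 + 0.051 = 0.9252


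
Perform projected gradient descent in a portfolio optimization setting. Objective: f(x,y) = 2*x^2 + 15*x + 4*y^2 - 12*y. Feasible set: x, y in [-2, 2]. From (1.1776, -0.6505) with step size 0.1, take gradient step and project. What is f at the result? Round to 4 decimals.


Step 1: Compute gradient at (1.1776, -0.6505).
grad_x = 2*2*1.1776 + 15 = 19.7104
grad_y = 2*4*-0.6505 - 12 = -17.204
Step 2: Gradient step.
x_raw = 1.1776 - 0.1*19.7104 = -0.7934
y_raw = -0.6505 - 0.1*-17.204 = 1.0699
Step 3: Project onto [-2, 2].
x_proj = clip(-0.7934) = -0.7934
y_proj = clip(1.0699) = 1.0699
Step 4: Evaluate f.
f(-0.7934, 1.0699) = -18.9026


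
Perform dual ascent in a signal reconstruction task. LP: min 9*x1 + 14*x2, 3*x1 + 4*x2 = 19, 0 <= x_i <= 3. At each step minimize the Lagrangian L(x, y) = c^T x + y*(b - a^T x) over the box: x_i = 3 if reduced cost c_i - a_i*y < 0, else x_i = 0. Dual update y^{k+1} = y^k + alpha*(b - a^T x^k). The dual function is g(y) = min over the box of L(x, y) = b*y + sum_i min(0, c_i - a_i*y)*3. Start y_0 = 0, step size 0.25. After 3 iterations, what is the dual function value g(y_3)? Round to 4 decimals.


Dual ascent for LP: min 9*x1 + 14*x2, 3*x1 + 4*x2 = 19, 0 <= x_i <= 3
Step 1: y^k = 0.0, reduced costs: (9.0, 14.0)
  x^k = (0.0, 0.0), subgradient = b - a^T x = 19.0
  y^{k+1} = 0.0 + 0.25*19.0 = 4.75
Step 2: y^k = 4.75, reduced costs: (-5.25, -5.0)
  x^k = (3.0, 3.0), subgradient = b - a^T x = -2.0
  y^{k+1} = 4.75 + 0.25*-2.0 = 4.25
Step 3: y^k = 4.25, reduced costs: (-3.75, -3.0)
  x^k = (3.0, 3.0), subgradient = b - a^T x = -2.0
  y^{k+1} = 4.25 + 0.25*-2.0 = 3.75
Dual objective at y_3 = 3.75: reduced costs (-2.25, -1.0), box minimizer x = (3.0, 3.0)
g(y_3) = b*y + (c1 - a1*y)*x1 + (c2 - a2*y)*x2 = 19*3.75 + (-2.25)*3.0 + (-1.0)*3.0 = 71.25 - 6.75 - 3.0 = 61.5


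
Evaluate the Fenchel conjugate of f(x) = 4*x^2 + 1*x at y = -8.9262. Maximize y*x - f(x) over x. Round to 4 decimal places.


f*(y) = sup_x {y*x - a*x^2 - b*x} = sup_x {(y-b)*x - a*x^2}
FOC: (y - b) - 2a*x = 0 => x* = (y - b)/(2a)
x* = (-8.9262 - 1)/(2*4) = -1.2408
f*(-8.9262) = (y-b)^2/(4a) = (-8.9262 - 1)^2/(4*4)
= 98.5294/16 = 6.1581


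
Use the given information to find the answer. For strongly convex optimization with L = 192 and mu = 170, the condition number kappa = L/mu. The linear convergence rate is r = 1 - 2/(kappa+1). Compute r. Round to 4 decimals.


Step 1: Compute the condition number.
kappa = L/mu = 192/170 = 1.1294
Step 2: Compute the convergence rate.
r = 1 - 2/(kappa + 1) = 1 - 2*mu/(L + mu) = (L - mu)/(L + mu) = 22/362 = 0.0608


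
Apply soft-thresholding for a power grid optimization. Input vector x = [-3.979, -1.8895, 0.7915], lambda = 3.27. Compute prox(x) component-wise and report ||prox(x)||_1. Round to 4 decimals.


Soft-thresholding with lambda = 3.27:
prox(-3.979) = sign(-3.979)*max(|-3.979| - 3.27, 0) = -0.709
prox(-1.8895) = sign(-1.8895)*max(|-1.8895| - 3.27, 0) = 0.0
prox(0.7915) = sign(0.7915)*max(|0.7915| - 3.27, 0) = 0.0
prox(x) = [-0.709, 0.0, 0.0]
||prox(x)||_1 = 0.709 + 0.0 + 0.0 = 0.709


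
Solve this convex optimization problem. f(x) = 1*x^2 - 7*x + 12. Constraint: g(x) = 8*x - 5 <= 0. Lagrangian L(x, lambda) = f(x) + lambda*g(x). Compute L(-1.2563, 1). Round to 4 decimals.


Step 1: Evaluate f(x).
f(-1.2563) = 1*(-1.2563)^2 - 7*(-1.2563) + 12 = 22.3724
Step 2: Evaluate g(x).
g(-1.2563) = 8*-1.2563 - 5 = -15.0504
Step 3: Compute Lagrangian.
L = 22.3724 + 1*-15.0504 = 7.322


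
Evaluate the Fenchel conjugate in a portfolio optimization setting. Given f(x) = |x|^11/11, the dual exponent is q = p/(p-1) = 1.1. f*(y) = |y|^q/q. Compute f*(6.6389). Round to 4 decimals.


The conjugate exponent q satisfies 1/p + 1/q = 1.
p = 11, so q = 11/(11 - 1) = 1.1
|y|^q = 6.6389^1.1 = 8.0224
f*(6.6389) = 8.0224 / 1.1 = 7.2931


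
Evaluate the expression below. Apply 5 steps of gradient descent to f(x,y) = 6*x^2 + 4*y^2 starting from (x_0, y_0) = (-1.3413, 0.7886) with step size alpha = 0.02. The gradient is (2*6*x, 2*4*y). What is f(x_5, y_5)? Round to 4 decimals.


Gradient descent on f(x,y) = 6*x^2 + 4*y^2.
Starting point: (-1.3413, 0.7886), alpha = 0.02
Step 1: grad_x = 2*6*-1.3413 = -16.0956, grad_y = 2*4*0.7886 = 6.3088
  x_1 = -1.3413 - 0.02*-16.0956 = -1.0194
  y_1 = 0.7886 - 0.02*6.3088 = 0.6624
Step 2: grad_x = 2*6*-1.0194 = -12.2327, grad_y = 2*4*0.6624 = 5.2994
  x_2 = -1.0194 - 0.02*-12.2327 = -0.7747
  y_2 = 0.6624 - 0.02*5.2994 = 0.5564
Step 3: grad_x = 2*6*-0.7747 = -9.2968, grad_y = 2*4*0.5564 = 4.4515
  x_3 = -0.7747 - 0.02*-9.2968 = -0.5888
  y_3 = 0.5564 - 0.02*4.4515 = 0.4674
Step 4: grad_x = 2*6*-0.5888 = -7.0656, grad_y = 2*4*0.4674 = 3.7393
  x_4 = -0.5888 - 0.02*-7.0656 = -0.4475
  y_4 = 0.4674 - 0.02*3.7393 = 0.3926
Step 5: grad_x = 2*6*-0.4475 = -5.3698, grad_y = 2*4*0.3926 = 3.141
  x_5 = -0.4475 - 0.02*-5.3698 = -0.3401
  y_5 = 0.3926 - 0.02*3.141 = 0.3298
f(-0.3401, 0.3298) = 6*(-0.3401)^2 + 4*0.3298^2 = 1.129


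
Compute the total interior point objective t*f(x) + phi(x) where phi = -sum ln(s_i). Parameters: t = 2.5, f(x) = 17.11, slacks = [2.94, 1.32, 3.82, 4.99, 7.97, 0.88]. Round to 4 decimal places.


Step 1: Compute log-barrier.
ln values: [1.0784, 0.2776, 1.3403, 1.6074, 2.0757, -0.1278]
phi = -(1.0784 + 0.2776 + 1.3403 + 1.6074 + 2.0757 - 0.1278) = -6.2516
Step 2: Compute augmented objective.
t*f(x) = 2.5*17.11 = 42.775
Total = 42.775 - 6.2516 = 36.5234


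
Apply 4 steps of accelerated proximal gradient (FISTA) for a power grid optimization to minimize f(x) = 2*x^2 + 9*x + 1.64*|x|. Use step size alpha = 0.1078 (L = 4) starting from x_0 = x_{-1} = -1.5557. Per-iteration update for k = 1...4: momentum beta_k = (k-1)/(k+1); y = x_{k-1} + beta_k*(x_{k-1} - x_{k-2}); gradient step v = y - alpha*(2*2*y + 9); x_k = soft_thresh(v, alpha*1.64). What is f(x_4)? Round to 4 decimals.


FISTA on f(x) = 2*x^2 + 9*x + 1.64*|x|
L = 4, alpha = 0.1078
Iteration 1: beta = 0.0, y = -1.5557 + 0.0*(-1.5557 + 1.5557) = -1.5557
  grad(y) = 2.7772, v = y - alpha*grad = -1.8551
  prox(v) = soft_thresh(-1.8551, 0.1768) = -1.6783
Iteration 2: beta = 0.3333, y = -1.6783 + 0.3333*(-1.6783 + 1.5557) = -1.7192
  grad(y) = 2.1234, v = y - alpha*grad = -1.9481
  prox(v) = soft_thresh(-1.9481, 0.1768) = -1.7713
Iteration 3: beta = 0.5, y = -1.7713 + 0.5*(-1.7713 + 1.6783) = -1.8177
  grad(y) = 1.729, v = y - alpha*grad = -2.0041
  prox(v) = soft_thresh(-2.0041, 0.1768) = -1.8273
Iteration 4: beta = 0.6, y = -1.8273 + 0.6*(-1.8273 + 1.7713) = -1.861
  grad(y) = 1.556, v = y - alpha*grad = -2.0287
  prox(v) = soft_thresh(-2.0287, 0.1768) = -1.8519
f(x_4) = 2*(-1.8519)^2 + 9*(-1.8519) + 1.64*|-1.8519| = -6.7709


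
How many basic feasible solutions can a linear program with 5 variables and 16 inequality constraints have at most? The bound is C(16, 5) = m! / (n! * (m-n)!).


Each vertex corresponds to some choice of n active constraints out of m, so the number of vertices is at most C(m, n) = m! / (n!(m-n)!).
m = 16, n = 5
Numerator: 16 * 15 * 14 * 13 * 12
Denominator: 5! = 120
C(16, 5) = 4368


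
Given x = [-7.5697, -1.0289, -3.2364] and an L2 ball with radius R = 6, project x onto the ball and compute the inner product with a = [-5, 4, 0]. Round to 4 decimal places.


Step 1: Compute ||x|| (intermediates to 6 decimals).
||x|| = sqrt((-7.5697)^2 + (-1.0289)^2 + (-3.2364)^2) = 8.296582
Step 2: Project.
Since ||x|| > R, scale = R/||x|| = 6/8.296582 = 0.723189, proj(x) = scale * x
proj(x) = [-5.474324, -0.744089, -2.340529]
Step 3: Dot product.
a^T * proj(x) = -5*(-5.474324) + 4*(-0.744089) + 0*(-2.340529) = 24.3953


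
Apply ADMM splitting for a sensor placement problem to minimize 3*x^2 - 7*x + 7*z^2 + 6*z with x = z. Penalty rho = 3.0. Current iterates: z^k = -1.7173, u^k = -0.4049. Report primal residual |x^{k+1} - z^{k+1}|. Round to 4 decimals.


ADMM iteration with rho = 3.0, z^k = -1.7173, u^k = -0.4049
Step 1: x-update.
Minimize 3*x^2 - 7*x + (3.0/2)*(x + 1.7173 - 0.4049)^2
FOC: (2*3 + 3.0)*x = 7 + 3.0*(-1.7173 + 0.4049)
x^{k+1} = 0.3403
Step 2: z-update.
Minimize 7*z^2 + 6*z + (3.0/2)*(0.3403 - z - 0.4049)^2
FOC: (2*7 + 3.0)*z = -6 + 3.0*(0.3403 - 0.4049)
z^{k+1} = -0.3643
Step 3: u-update.
u^{k+1} = -0.4049 + 0.3403 + 0.3643 = 0.2998
Step 4: Primal residual = |0.3403 + 0.3643| = 0.7047


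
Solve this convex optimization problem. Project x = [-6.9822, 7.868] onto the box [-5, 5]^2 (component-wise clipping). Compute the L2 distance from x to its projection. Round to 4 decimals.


Project each component onto [-5, 5].
clip(-6.9822) = -5.0, clip(7.868) = 5.0
Projection = [-5.0, 5.0]
Squared diffs: [3.9291, 8.2254]
Distance = sqrt(12.1545) = 3.4863


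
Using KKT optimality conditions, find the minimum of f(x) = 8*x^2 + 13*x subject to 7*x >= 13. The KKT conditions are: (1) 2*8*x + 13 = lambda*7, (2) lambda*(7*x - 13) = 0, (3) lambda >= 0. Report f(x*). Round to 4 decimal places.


Step 1: Try lambda = 0 (constraint inactive).
x_unc = -13/(2*8) = -0.8125
Check: 7*-0.8125 = -5.6875 < 13 -- violated!
Step 2: Constraint must be active: 7*x = 13
x* = 13/7 = 1.8571 (rounded; the exact value 13/7 is used below)
lambda = (2*8*(13/7) + 13)/7 = 6.102
Step 3: Compute optimal value.
f(x*) = 8*(13/7)^2 + 13*(13/7) = 51.7347


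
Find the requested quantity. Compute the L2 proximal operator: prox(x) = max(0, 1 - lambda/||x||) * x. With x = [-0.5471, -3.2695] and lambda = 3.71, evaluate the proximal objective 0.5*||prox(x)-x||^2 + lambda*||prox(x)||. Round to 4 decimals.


Step 1: Compute ||x||.
||x|| = 3.315
Step 2: Compute scaling factor.
scale = max(0, 1 - 3.71/3.315) = 0.0
Step 3: prox(x) = [-0.0, -0.0]
||prox(x)|| = 0.0
Step 4: Proximal objective.
0.5*||prox-x||^2 = 5.4945
lambda*||prox|| = 0.0
Total = 5.4945


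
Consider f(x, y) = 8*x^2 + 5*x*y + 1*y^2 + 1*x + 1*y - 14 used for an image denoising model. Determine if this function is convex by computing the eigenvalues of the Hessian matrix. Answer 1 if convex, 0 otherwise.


The Hessian of f(x,y) = 8*x^2 + 5*x*y + 1*y^2 + 1*x + 1*y - 14 is:
H = [[16, 5], [5, 2]]
Trace = 16 + 2 = 18
Determinant = 16*2 - (5)^2 = 7
Discriminant = (18)^2 - 4*7 = 296.0
Eigenvalues: lambda_1 = 0.3977, lambda_2 = 17.6023
The function is convex.

1


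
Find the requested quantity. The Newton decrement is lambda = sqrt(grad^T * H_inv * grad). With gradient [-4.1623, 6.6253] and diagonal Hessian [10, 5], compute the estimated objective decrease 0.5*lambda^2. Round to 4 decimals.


Step 1: H is diagonal, so H^(-1) * g = [-0.4162, 1.3251].
Step 2: g^T H^(-1) g = sum_i g_i^2 / H_ii
  = (-4.1623)^2/10 + (6.6253)^2/5
  = 1.7325 + 8.7789 = 10.5114
Step 3: Objective decrease = 0.5 * g^T H^(-1) g = 5.2557


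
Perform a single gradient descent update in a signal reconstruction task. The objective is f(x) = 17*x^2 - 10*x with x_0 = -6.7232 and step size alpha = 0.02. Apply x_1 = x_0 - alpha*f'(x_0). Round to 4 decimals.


We compute the gradient at x_0 and apply the update.
f'(x) = 34*x - 10
f'(-6.7232) = 34*-6.7232 - 10 = -238.5888
x_1 = -6.7232 - 0.02*-238.5888 = -1.9514


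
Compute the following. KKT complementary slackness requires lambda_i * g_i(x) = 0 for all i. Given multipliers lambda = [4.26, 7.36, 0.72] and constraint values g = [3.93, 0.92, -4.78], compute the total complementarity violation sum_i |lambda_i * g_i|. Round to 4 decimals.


KKT complementary slackness check:
lambda_1 * g_1 = 4.26 * 3.93 = 16.7418
lambda_2 * g_2 = 7.36 * 0.92 = 6.7712
lambda_3 * g_3 = 0.72 * -4.78 = -3.4416
Total violation = 16.7418 + 6.7712 + 3.4416 = 26.9546


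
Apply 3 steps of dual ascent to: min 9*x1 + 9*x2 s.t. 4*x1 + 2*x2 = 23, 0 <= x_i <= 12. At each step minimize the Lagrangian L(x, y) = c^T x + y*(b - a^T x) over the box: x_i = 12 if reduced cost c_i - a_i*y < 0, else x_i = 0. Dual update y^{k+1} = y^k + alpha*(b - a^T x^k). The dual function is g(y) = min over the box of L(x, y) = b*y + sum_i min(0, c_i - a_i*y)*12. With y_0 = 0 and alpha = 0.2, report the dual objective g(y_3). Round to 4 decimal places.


Dual ascent for LP: min 9*x1 + 9*x2, 4*x1 + 2*x2 = 23, 0 <= x_i <= 12
Step 1: y^k = 0.0, reduced costs: (9.0, 9.0)
  x^k = (0.0, 0.0), subgradient = b - a^T x = 23.0
  y^{k+1} = 0.0 + 0.2*23.0 = 4.6
Step 2: y^k = 4.6, reduced costs: (-9.4, -0.2)
  x^k = (12.0, 12.0), subgradient = b - a^T x = -49.0
  y^{k+1} = 4.6 + 0.2*-49.0 = -5.2
Step 3: y^k = -5.2, reduced costs: (29.8, 19.4)
  x^k = (0.0, 0.0), subgradient = b - a^T x = 23.0
  y^{k+1} = -5.2 + 0.2*23.0 = -0.6
Dual objective at y_3 = -0.6: reduced costs (11.4, 10.2), box minimizer x = (0.0, 0.0)
g(y_3) = b*y + (c1 - a1*y)*x1 + (c2 - a2*y)*x2 = 23*(-0.6) + 11.4*0.0 + 10.2*0.0 = -13.8 + 0.0 + 0.0 = -13.8


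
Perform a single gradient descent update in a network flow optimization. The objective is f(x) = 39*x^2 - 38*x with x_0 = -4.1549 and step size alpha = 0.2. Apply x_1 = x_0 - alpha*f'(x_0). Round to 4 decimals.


We compute the gradient at x_0 and apply the update.
f'(x) = 78*x - 38
f'(-4.1549) = 78*-4.1549 - 38 = -362.0822
x_1 = -4.1549 - 0.2*-362.0822 = 68.2615


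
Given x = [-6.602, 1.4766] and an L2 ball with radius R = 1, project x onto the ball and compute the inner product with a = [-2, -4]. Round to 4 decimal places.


Step 1: Compute ||x|| (intermediates to 6 decimals).
||x|| = sqrt((-6.602)^2 + 1.4766^2) = 6.765113
Step 2: Project.
Since ||x|| > R, scale = R/||x|| = 1/6.765113 = 0.147817, proj(x) = scale * x
proj(x) = [-0.975888, 0.218267]
Step 3: Dot product.
a^T * proj(x) = -2*(-0.975888) - 4*0.218267 = 1.0787


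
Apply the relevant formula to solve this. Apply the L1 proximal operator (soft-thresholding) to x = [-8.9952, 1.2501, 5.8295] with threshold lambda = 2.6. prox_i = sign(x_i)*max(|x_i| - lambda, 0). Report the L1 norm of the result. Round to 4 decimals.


Soft-thresholding with lambda = 2.6:
prox(-8.9952) = sign(-8.9952)*max(|-8.9952| - 2.6, 0) = -6.3952
prox(1.2501) = sign(1.2501)*max(|1.2501| - 2.6, 0) = 0.0
prox(5.8295) = sign(5.8295)*max(|5.8295| - 2.6, 0) = 3.2295
prox(x) = [-6.3952, 0.0, 3.2295]
||prox(x)||_1 = 6.3952 + 0.0 + 3.2295 = 9.6247


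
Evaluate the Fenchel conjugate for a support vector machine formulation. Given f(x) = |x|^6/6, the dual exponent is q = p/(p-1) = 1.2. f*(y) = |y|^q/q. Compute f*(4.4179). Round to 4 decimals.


The conjugate exponent q satisfies 1/p + 1/q = 1.
p = 6, so q = 6/(6 - 1) = 1.2
|y|^q = 4.4179^1.2 = 5.9465
f*(4.4179) = 5.9465 / 1.2 = 4.9554


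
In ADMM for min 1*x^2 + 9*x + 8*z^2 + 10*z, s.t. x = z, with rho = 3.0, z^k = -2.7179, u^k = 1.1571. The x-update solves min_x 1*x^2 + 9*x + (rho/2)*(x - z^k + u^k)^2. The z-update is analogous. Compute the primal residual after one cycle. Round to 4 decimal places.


ADMM iteration with rho = 3.0, z^k = -2.7179, u^k = 1.1571
Step 1: x-update.
Minimize 1*x^2 + 9*x + (3.0/2)*(x + 2.7179 + 1.1571)^2
FOC: (2*1 + 3.0)*x = -9 + 3.0*(-2.7179 - 1.1571)
x^{k+1} = -4.125
Step 2: z-update.
Minimize 8*z^2 + 10*z + (3.0/2)*(-4.125 - z + 1.1571)^2
FOC: (2*8 + 3.0)*z = -10 + 3.0*(-4.125 + 1.1571)
z^{k+1} = -0.9949
Step 3: u-update.
u^{k+1} = 1.1571 - 4.125 + 0.9949 = -1.973
Step 4: Primal residual = |-4.125 + 0.9949| = 3.1301


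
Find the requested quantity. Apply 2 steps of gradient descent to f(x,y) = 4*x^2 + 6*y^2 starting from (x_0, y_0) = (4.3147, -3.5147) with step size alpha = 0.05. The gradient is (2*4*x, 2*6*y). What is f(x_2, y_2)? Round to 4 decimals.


Gradient descent on f(x,y) = 4*x^2 + 6*y^2.
Starting point: (4.3147, -3.5147), alpha = 0.05
Step 1: grad_x = 2*4*4.3147 = 34.5176, grad_y = 2*6*-3.5147 = -42.1764
  x_1 = 4.3147 - 0.05*34.5176 = 2.5888
  y_1 = -3.5147 - 0.05*-42.1764 = -1.4059
Step 2: grad_x = 2*4*2.5888 = 20.7106, grad_y = 2*6*-1.4059 = -16.8706
  x_2 = 2.5888 - 0.05*20.7106 = 1.5533
  y_2 = -1.4059 - 0.05*-16.8706 = -0.5624
f(1.5533, -0.5624) = 4*1.5533^2 + 6*(-0.5624)^2 = 11.5483


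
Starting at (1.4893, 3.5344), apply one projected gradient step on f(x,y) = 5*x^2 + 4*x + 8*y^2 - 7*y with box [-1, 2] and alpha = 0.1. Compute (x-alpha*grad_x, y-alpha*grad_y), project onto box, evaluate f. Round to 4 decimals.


Step 1: Compute gradient at (1.4893, 3.5344).
grad_x = 2*5*1.4893 + 4 = 18.893
grad_y = 2*8*3.5344 - 7 = 49.5504
Step 2: Gradient step.
x_raw = 1.4893 - 0.1*18.893 = -0.4
y_raw = 3.5344 - 0.1*49.5504 = -1.4206
Step 3: Project onto [-1, 2].
x_proj = clip(-0.4) = -0.4
y_proj = clip(-1.4206) = -1.0
Step 4: Evaluate f.
f(-0.4, -1.0) = 14.2


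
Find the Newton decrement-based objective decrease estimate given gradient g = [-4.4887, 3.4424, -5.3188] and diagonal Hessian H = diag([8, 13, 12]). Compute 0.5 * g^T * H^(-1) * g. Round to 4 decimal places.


Step 1: H is diagonal, so H^(-1) * g = [-0.5611, 0.2648, -0.4432].
Step 2: g^T H^(-1) g = sum_i g_i^2 / H_ii
  = (-4.4887)^2/8 + (3.4424)^2/13 + (-5.3188)^2/12
  = 2.5186 + 0.9115 + 2.3575 = 5.7876
Step 3: Objective decrease = 0.5 * g^T H^(-1) g = 2.8938


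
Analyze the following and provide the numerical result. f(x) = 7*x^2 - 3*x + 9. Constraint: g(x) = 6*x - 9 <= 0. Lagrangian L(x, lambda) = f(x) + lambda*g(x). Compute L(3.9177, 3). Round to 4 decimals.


Step 1: Evaluate f(x).
f(3.9177) = 7*3.9177^2 - 3*3.9177 + 9 = 104.6855
Step 2: Evaluate g(x).
g(3.9177) = 6*3.9177 - 9 = 14.5062
Step 3: Compute Lagrangian.
L = 104.6855 + 3*14.5062 = 148.2041


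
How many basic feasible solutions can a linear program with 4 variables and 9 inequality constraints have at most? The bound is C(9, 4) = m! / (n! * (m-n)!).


Each vertex corresponds to some choice of n active constraints out of m, so the number of vertices is at most C(m, n) = m! / (n!(m-n)!).
m = 9, n = 4
Numerator: 9 * 8 * 7 * 6
Denominator: 4! = 24
C(9, 4) = 126


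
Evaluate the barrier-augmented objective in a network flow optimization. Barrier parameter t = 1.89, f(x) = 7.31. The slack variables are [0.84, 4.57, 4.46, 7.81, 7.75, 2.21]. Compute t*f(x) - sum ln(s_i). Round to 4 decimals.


Step 1: Compute log-barrier.
ln values: [-0.1744, 1.5195, 1.4951, 2.0554, 2.0477, 0.793]
phi = -(-0.1744 + 1.5195 + 1.4951 + 2.0554 + 2.0477 + 0.793) = -7.7364
Step 2: Compute augmented objective.
t*f(x) = 1.89*7.31 = 13.8159
Total = 13.8159 - 7.7364 = 6.0795


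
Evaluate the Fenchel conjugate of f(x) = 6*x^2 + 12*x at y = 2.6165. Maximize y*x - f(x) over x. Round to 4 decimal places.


f*(y) = sup_x {y*x - a*x^2 - b*x} = sup_x {(y-b)*x - a*x^2}
FOC: (y - b) - 2a*x = 0 => x* = (y - b)/(2a)
x* = (2.6165 - 12)/(2*6) = -0.782
f*(2.6165) = (y-b)^2/(4a) = (2.6165 - 12)^2/(4*6)
= 88.0501/24 = 3.6688


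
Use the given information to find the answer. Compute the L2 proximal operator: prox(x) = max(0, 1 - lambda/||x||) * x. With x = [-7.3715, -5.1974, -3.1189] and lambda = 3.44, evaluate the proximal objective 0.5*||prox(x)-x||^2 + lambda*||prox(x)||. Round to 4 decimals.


Step 1: Compute ||x||.
||x|| = 9.5436
Step 2: Compute scaling factor.
scale = max(0, 1 - 3.44/9.5436) = 0.6395
Step 3: prox(x) = [-4.7144, -3.324, -1.9947]
||prox(x)|| = 6.1036
Step 4: Proximal objective.
0.5*||prox-x||^2 = 5.9168
lambda*||prox|| = 20.9964
Total = 26.913


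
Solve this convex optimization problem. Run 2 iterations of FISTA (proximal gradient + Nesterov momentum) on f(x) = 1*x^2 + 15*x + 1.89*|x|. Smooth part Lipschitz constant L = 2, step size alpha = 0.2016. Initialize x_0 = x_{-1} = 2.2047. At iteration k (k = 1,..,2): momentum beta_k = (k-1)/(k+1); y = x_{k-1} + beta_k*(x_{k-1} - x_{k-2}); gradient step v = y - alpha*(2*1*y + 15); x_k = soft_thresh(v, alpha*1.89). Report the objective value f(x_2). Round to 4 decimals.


FISTA on f(x) = 1*x^2 + 15*x + 1.89*|x|
L = 2, alpha = 0.2016
Iteration 1: beta = 0.0, y = 2.2047 + 0.0*(2.2047 - 2.2047) = 2.2047
  grad(y) = 19.4094, v = y - alpha*grad = -1.7082
  prox(v) = soft_thresh(-1.7082, 0.381) = -1.3272
Iteration 2: beta = 0.3333, y = -1.3272 + 0.3333*(-1.3272 - 2.2047) = -2.5045
  grad(y) = 9.991, v = y - alpha*grad = -4.5187
  prox(v) = soft_thresh(-4.5187, 0.381) = -4.1377
f(x_2) = 1*(-4.1377)^2 + 15*(-4.1377) + 1.89*|-4.1377| = -37.1245


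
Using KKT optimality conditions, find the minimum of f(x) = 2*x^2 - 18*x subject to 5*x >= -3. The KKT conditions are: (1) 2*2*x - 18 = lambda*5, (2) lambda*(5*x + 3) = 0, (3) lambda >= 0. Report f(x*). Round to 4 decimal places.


Step 1: Try lambda = 0 (constraint inactive).
Stationarity: 2*2*x - 18 = 0
x* = 18/(2*2) = 4.5
Check constraint: 5*4.5 = 22.5 >= -3 -- satisfied.
Step 2: Compute optimal value.
f(x*) = 2*4.5^2 - 18*4.5 = -40.5


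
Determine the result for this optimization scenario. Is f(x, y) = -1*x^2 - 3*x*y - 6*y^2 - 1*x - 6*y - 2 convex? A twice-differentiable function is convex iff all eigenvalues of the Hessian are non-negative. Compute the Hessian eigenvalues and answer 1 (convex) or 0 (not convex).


The Hessian of f(x,y) = -1*x^2 - 3*x*y - 6*y^2 - 1*x - 6*y - 2 is:
H = [[-2, -3], [-3, -12]]
Trace = -2 - 12 = -14
Determinant = -2*-12 - (-3)^2 = 15
Discriminant = (-14)^2 - 4*15 = 136.0
Eigenvalues: lambda_1 = -12.831, lambda_2 = -1.169
The function is not convex.

0


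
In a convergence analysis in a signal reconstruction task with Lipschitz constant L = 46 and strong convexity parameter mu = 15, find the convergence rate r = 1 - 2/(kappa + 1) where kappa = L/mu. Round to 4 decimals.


Step 1: Compute the condition number.
kappa = L/mu = 46/15 = 3.0667
Step 2: Compute the convergence rate.
r = 1 - 2/(kappa + 1) = 1 - 2*mu/(L + mu) = (L - mu)/(L + mu) = 31/61 = 0.5082


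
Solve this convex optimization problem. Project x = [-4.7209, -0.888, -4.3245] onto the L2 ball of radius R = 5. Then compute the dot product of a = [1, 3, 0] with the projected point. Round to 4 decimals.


Step 1: Compute ||x|| (intermediates to 6 decimals).
||x|| = sqrt((-4.7209)^2 + (-0.888)^2 + (-4.3245)^2) = 6.463493
Step 2: Project.
Since ||x|| > R, scale = R/||x|| = 5/6.463493 = 0.773576, proj(x) = scale * x
proj(x) = [-3.651975, -0.686935, -3.345329]
Step 3: Dot product.
a^T * proj(x) = 1*(-3.651975) + 3*(-0.686935) + 0*(-3.345329) = -5.7128


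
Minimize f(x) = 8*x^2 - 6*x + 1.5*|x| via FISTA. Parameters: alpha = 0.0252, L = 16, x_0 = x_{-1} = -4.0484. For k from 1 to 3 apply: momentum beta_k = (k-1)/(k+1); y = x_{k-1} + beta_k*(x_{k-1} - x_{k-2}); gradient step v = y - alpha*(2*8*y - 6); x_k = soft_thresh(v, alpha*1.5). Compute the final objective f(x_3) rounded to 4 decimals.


FISTA on f(x) = 8*x^2 - 6*x + 1.5*|x|
L = 16, alpha = 0.0252
Iteration 1: beta = 0.0, y = -4.0484 + 0.0*(-4.0484 + 4.0484) = -4.0484
  grad(y) = -70.7744, v = y - alpha*grad = -2.2649
  prox(v) = soft_thresh(-2.2649, 0.0378) = -2.2271
Iteration 2: beta = 0.3333, y = -2.2271 + 0.3333*(-2.2271 + 4.0484) = -1.62
  grad(y) = -31.9197, v = y - alpha*grad = -0.8156
  prox(v) = soft_thresh(-0.8156, 0.0378) = -0.7778
Iteration 3: beta = 0.5, y = -0.7778 + 0.5*(-0.7778 + 2.2271) = -0.0532
  grad(y) = -6.8506, v = y - alpha*grad = 0.1195
  prox(v) = soft_thresh(0.1195, 0.0378) = 0.0817
f(x_3) = 8*0.0817^2 - 6*0.0817 + 1.5*|0.0817| = -0.3142


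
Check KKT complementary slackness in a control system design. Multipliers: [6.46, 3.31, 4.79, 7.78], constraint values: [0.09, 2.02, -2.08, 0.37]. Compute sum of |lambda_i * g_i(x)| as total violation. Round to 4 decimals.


KKT complementary slackness check:
lambda_1 * g_1 = 6.46 * 0.09 = 0.5814
lambda_2 * g_2 = 3.31 * 2.02 = 6.6862
lambda_3 * g_3 = 4.79 * -2.08 = -9.9632
lambda_4 * g_4 = 7.78 * 0.37 = 2.8786
Total violation = 0.5814 + 6.6862 + 9.9632 + 2.8786 = 20.1094


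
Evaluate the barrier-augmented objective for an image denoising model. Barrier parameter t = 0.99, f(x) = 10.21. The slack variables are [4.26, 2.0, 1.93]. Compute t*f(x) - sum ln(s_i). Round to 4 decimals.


Step 1: Compute log-barrier.
ln values: [1.4493, 0.6931, 0.6575]
phi = -(1.4493 + 0.6931 + 0.6575) = -2.7999
Step 2: Compute augmented objective.
t*f(x) = 0.99*10.21 = 10.1079
Total = 10.1079 - 2.7999 = 7.308


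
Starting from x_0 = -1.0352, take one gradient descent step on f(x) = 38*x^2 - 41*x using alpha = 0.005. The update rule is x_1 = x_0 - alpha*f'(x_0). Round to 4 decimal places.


We compute the gradient at x_0 and apply the update.
f'(x) = 76*x - 41
f'(-1.0352) = 76*-1.0352 - 41 = -119.6752
x_1 = -1.0352 - 0.005*-119.6752 = -0.4368


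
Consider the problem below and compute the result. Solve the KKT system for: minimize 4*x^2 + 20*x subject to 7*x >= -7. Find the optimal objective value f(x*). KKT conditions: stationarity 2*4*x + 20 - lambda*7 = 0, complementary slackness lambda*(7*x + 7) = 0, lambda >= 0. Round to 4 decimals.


Step 1: Try lambda = 0 (constraint inactive).
x_unc = -20/(2*4) = -2.5
Check: 7*-2.5 = -17.5 < -7 -- violated!
Step 2: Constraint must be active: 7*x = -7
x* = -7/7 = -1.0
lambda = (2*4*(-1.0) + 20)/7 = 1.7143
Step 3: Compute optimal value.
f(x*) = 4*(-1.0)^2 + 20*(-1.0) = -16.0


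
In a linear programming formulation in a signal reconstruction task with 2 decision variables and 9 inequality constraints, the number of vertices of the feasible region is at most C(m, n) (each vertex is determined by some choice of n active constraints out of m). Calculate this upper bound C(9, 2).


Each vertex corresponds to some choice of n active constraints out of m, so the number of vertices is at most C(m, n) = m! / (n!(m-n)!).
m = 9, n = 2
Numerator: 9 * 8
Denominator: 2! = 2
C(9, 2) = 36


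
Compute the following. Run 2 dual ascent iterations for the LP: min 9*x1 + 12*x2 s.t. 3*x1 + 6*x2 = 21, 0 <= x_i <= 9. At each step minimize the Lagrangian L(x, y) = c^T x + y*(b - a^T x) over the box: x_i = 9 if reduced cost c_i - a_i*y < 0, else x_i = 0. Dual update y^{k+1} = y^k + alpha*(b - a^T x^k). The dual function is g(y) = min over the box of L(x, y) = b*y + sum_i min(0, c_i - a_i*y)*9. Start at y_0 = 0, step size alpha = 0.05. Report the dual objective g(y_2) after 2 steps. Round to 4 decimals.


Dual ascent for LP: min 9*x1 + 12*x2, 3*x1 + 6*x2 = 21, 0 <= x_i <= 9
Step 1: y^k = 0.0, reduced costs: (9.0, 12.0)
  x^k = (0.0, 0.0), subgradient = b - a^T x = 21.0
  y^{k+1} = 0.0 + 0.05*21.0 = 1.05
Step 2: y^k = 1.05, reduced costs: (5.85, 5.7)
  x^k = (0.0, 0.0), subgradient = b - a^T x = 21.0
  y^{k+1} = 1.05 + 0.05*21.0 = 2.1
Dual objective at y_2 = 2.1: reduced costs (2.7, -0.6), box minimizer x = (0.0, 9.0)
g(y_2) = b*y + (c1 - a1*y)*x1 + (c2 - a2*y)*x2 = 21*2.1 + 2.7*0.0 + (-0.6)*9.0 = 44.1 + 0.0 - 5.4 = 38.7


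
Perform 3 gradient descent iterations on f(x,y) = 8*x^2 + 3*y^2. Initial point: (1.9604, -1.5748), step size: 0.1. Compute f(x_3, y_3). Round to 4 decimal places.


Gradient descent on f(x,y) = 8*x^2 + 3*y^2.
Starting point: (1.9604, -1.5748), alpha = 0.1
Step 1: grad_x = 2*8*1.9604 = 31.3664, grad_y = 2*3*-1.5748 = -9.4488
  x_1 = 1.9604 - 0.1*31.3664 = -1.1762
  y_1 = -1.5748 - 0.1*-9.4488 = -0.6299
Step 2: grad_x = 2*8*-1.1762 = -18.8198, grad_y = 2*3*-0.6299 = -3.7795
  x_2 = -1.1762 - 0.1*-18.8198 = 0.7057
  y_2 = -0.6299 - 0.1*-3.7795 = -0.252
Step 3: grad_x = 2*8*0.7057 = 11.2919, grad_y = 2*3*-0.252 = -1.5118
  x_3 = 0.7057 - 0.1*11.2919 = -0.4234
  y_3 = -0.252 - 0.1*-1.5118 = -0.1008
f(-0.4234, -0.1008) = 8*(-0.4234)^2 + 3*(-0.1008)^2 = 1.4649


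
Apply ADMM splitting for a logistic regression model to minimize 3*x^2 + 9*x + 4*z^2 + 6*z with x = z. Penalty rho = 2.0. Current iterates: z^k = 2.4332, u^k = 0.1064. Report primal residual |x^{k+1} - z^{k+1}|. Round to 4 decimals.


ADMM iteration with rho = 2.0, z^k = 2.4332, u^k = 0.1064
Step 1: x-update.
Minimize 3*x^2 + 9*x + (2.0/2)*(x - 2.4332 + 0.1064)^2
FOC: (2*3 + 2.0)*x = -9 + 2.0*(2.4332 - 0.1064)
x^{k+1} = -0.5433
Step 2: z-update.
Minimize 4*z^2 + 6*z + (2.0/2)*(-0.5433 - z + 0.1064)^2
FOC: (2*4 + 2.0)*z = -6 + 2.0*(-0.5433 + 0.1064)
z^{k+1} = -0.6874
Step 3: u-update.
u^{k+1} = 0.1064 - 0.5433 + 0.6874 = 0.2505
Step 4: Primal residual = |-0.5433 + 0.6874| = 0.1441


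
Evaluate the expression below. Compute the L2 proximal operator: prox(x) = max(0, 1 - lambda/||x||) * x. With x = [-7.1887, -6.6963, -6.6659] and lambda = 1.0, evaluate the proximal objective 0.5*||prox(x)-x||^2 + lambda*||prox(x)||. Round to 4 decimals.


Step 1: Compute ||x||.
||x|| = 11.8723
Step 2: Compute scaling factor.
scale = max(0, 1 - 1.0/11.8723) = 0.9158
Step 3: prox(x) = [-6.5832, -6.1323, -6.1044]
||prox(x)|| = 10.8723
Step 4: Proximal objective.
0.5*||prox-x||^2 = 0.5
lambda*||prox|| = 10.8723
Total = 11.3723


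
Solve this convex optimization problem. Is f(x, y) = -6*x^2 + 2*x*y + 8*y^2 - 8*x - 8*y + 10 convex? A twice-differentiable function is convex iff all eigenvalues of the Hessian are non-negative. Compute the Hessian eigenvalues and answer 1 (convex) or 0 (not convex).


The Hessian of f(x,y) = -6*x^2 + 2*x*y + 8*y^2 - 8*x - 8*y + 10 is:
H = [[-12, 2], [2, 16]]
Trace = -12 + 16 = 4
Determinant = -12*16 - (2)^2 = -196
Discriminant = (4)^2 - 4*-196 = 800.0
Eigenvalues: lambda_1 = -12.1421, lambda_2 = 16.1421
The function is not convex.

0


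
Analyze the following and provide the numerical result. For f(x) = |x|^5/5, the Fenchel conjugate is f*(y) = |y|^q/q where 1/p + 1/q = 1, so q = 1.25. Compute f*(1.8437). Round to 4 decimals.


The conjugate exponent q satisfies 1/p + 1/q = 1.
p = 5, so q = 5/(5 - 1) = 1.25
|y|^q = 1.8437^1.25 = 2.1484
f*(1.8437) = 2.1484 / 1.25 = 1.7187


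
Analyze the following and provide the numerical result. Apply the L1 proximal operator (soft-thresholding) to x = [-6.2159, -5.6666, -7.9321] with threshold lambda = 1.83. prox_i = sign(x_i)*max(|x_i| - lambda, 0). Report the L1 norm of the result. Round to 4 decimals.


Soft-thresholding with lambda = 1.83:
prox(-6.2159) = sign(-6.2159)*max(|-6.2159| - 1.83, 0) = -4.3859
prox(-5.6666) = sign(-5.6666)*max(|-5.6666| - 1.83, 0) = -3.8366
prox(-7.9321) = sign(-7.9321)*max(|-7.9321| - 1.83, 0) = -6.1021
prox(x) = [-4.3859, -3.8366, -6.1021]
||prox(x)||_1 = 4.3859 + 3.8366 + 6.1021 = 14.3246
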